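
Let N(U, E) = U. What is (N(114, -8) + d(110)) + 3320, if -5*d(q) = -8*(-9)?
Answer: 17098/5 ≈ 3419.6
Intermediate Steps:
d(q) = -72/5 (d(q) = -(-8)*(-9)/5 = -1/5*72 = -72/5)
(N(114, -8) + d(110)) + 3320 = (114 - 72/5) + 3320 = 498/5 + 3320 = 17098/5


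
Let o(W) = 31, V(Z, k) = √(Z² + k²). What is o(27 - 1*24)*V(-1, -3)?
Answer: 31*√10 ≈ 98.031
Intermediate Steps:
o(27 - 1*24)*V(-1, -3) = 31*√((-1)² + (-3)²) = 31*√(1 + 9) = 31*√10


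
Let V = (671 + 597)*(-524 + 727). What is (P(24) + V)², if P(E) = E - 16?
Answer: 66260937744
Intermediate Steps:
P(E) = -16 + E
V = 257404 (V = 1268*203 = 257404)
(P(24) + V)² = ((-16 + 24) + 257404)² = (8 + 257404)² = 257412² = 66260937744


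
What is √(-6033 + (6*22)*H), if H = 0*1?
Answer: I*√6033 ≈ 77.672*I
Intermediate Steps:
H = 0
√(-6033 + (6*22)*H) = √(-6033 + (6*22)*0) = √(-6033 + 132*0) = √(-6033 + 0) = √(-6033) = I*√6033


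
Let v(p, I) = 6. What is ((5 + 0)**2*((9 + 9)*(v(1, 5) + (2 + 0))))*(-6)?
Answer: -21600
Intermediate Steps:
((5 + 0)**2*((9 + 9)*(v(1, 5) + (2 + 0))))*(-6) = ((5 + 0)**2*((9 + 9)*(6 + (2 + 0))))*(-6) = (5**2*(18*(6 + 2)))*(-6) = (25*(18*8))*(-6) = (25*144)*(-6) = 3600*(-6) = -21600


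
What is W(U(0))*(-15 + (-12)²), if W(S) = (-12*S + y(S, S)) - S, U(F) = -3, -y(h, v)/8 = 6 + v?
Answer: 1935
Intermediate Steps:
y(h, v) = -48 - 8*v (y(h, v) = -8*(6 + v) = -48 - 8*v)
W(S) = -48 - 21*S (W(S) = (-12*S + (-48 - 8*S)) - S = (-48 - 20*S) - S = -48 - 21*S)
W(U(0))*(-15 + (-12)²) = (-48 - 21*(-3))*(-15 + (-12)²) = (-48 + 63)*(-15 + 144) = 15*129 = 1935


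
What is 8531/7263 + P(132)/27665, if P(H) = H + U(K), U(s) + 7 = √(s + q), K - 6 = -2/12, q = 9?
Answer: 47383598/40186179 + √534/165990 ≈ 1.1792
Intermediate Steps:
K = 35/6 (K = 6 - 2/12 = 6 - 2*1/12 = 6 - ⅙ = 35/6 ≈ 5.8333)
U(s) = -7 + √(9 + s) (U(s) = -7 + √(s + 9) = -7 + √(9 + s))
P(H) = -7 + H + √534/6 (P(H) = H + (-7 + √(9 + 35/6)) = H + (-7 + √(89/6)) = H + (-7 + √534/6) = -7 + H + √534/6)
8531/7263 + P(132)/27665 = 8531/7263 + (-7 + 132 + √534/6)/27665 = 8531*(1/7263) + (125 + √534/6)*(1/27665) = 8531/7263 + (25/5533 + √534/165990) = 47383598/40186179 + √534/165990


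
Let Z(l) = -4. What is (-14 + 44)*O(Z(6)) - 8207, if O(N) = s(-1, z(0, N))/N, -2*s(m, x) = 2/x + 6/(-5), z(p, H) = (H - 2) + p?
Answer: -32851/4 ≈ -8212.8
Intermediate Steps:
z(p, H) = -2 + H + p (z(p, H) = (-2 + H) + p = -2 + H + p)
s(m, x) = 3/5 - 1/x (s(m, x) = -(2/x + 6/(-5))/2 = -(2/x + 6*(-1/5))/2 = -(2/x - 6/5)/2 = -(-6/5 + 2/x)/2 = 3/5 - 1/x)
O(N) = (3/5 - 1/(-2 + N))/N (O(N) = (3/5 - 1/(-2 + N + 0))/N = (3/5 - 1/(-2 + N))/N)
(-14 + 44)*O(Z(6)) - 8207 = (-14 + 44)*((1/5)*(-11 + 3*(-4))/(-4*(-2 - 4))) - 8207 = 30*((1/5)*(-1/4)*(-11 - 12)/(-6)) - 8207 = 30*((1/5)*(-1/4)*(-1/6)*(-23)) - 8207 = 30*(-23/120) - 8207 = -23/4 - 8207 = -32851/4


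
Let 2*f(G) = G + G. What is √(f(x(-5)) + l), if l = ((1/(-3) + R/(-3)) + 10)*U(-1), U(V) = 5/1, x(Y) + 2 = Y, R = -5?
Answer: √447/3 ≈ 7.0475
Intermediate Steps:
x(Y) = -2 + Y
U(V) = 5 (U(V) = 5*1 = 5)
l = 170/3 (l = ((1/(-3) - 5/(-3)) + 10)*5 = ((1*(-⅓) - 5*(-⅓)) + 10)*5 = ((-⅓ + 5/3) + 10)*5 = (4/3 + 10)*5 = (34/3)*5 = 170/3 ≈ 56.667)
f(G) = G (f(G) = (G + G)/2 = (2*G)/2 = G)
√(f(x(-5)) + l) = √((-2 - 5) + 170/3) = √(-7 + 170/3) = √(149/3) = √447/3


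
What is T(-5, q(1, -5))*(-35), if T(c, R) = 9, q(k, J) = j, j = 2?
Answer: -315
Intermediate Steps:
q(k, J) = 2
T(-5, q(1, -5))*(-35) = 9*(-35) = -315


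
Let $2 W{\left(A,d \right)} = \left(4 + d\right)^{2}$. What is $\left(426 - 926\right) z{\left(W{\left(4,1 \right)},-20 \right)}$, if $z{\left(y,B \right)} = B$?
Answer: $10000$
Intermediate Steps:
$W{\left(A,d \right)} = \frac{\left(4 + d\right)^{2}}{2}$
$\left(426 - 926\right) z{\left(W{\left(4,1 \right)},-20 \right)} = \left(426 - 926\right) \left(-20\right) = \left(-500\right) \left(-20\right) = 10000$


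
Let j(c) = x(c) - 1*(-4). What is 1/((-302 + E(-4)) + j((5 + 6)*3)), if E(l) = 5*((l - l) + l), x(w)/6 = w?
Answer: -1/120 ≈ -0.0083333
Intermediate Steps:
x(w) = 6*w
j(c) = 4 + 6*c (j(c) = 6*c - 1*(-4) = 6*c + 4 = 4 + 6*c)
E(l) = 5*l (E(l) = 5*(0 + l) = 5*l)
1/((-302 + E(-4)) + j((5 + 6)*3)) = 1/((-302 + 5*(-4)) + (4 + 6*((5 + 6)*3))) = 1/((-302 - 20) + (4 + 6*(11*3))) = 1/(-322 + (4 + 6*33)) = 1/(-322 + (4 + 198)) = 1/(-322 + 202) = 1/(-120) = -1/120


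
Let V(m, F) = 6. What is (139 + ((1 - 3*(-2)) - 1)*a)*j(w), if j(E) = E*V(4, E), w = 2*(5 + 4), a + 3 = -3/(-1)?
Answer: 15012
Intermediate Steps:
a = 0 (a = -3 - 3/(-1) = -3 - 3*(-1) = -3 + 3 = 0)
w = 18 (w = 2*9 = 18)
j(E) = 6*E (j(E) = E*6 = 6*E)
(139 + ((1 - 3*(-2)) - 1)*a)*j(w) = (139 + ((1 - 3*(-2)) - 1)*0)*(6*18) = (139 + ((1 + 6) - 1)*0)*108 = (139 + (7 - 1)*0)*108 = (139 + 6*0)*108 = (139 + 0)*108 = 139*108 = 15012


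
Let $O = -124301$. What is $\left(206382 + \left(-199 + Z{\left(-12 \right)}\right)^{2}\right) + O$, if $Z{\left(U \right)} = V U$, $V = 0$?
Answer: $121682$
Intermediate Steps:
$Z{\left(U \right)} = 0$ ($Z{\left(U \right)} = 0 U = 0$)
$\left(206382 + \left(-199 + Z{\left(-12 \right)}\right)^{2}\right) + O = \left(206382 + \left(-199 + 0\right)^{2}\right) - 124301 = \left(206382 + \left(-199\right)^{2}\right) - 124301 = \left(206382 + 39601\right) - 124301 = 245983 - 124301 = 121682$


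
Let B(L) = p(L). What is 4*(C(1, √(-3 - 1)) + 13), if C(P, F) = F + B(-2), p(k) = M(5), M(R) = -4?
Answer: 36 + 8*I ≈ 36.0 + 8.0*I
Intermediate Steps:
p(k) = -4
B(L) = -4
C(P, F) = -4 + F (C(P, F) = F - 4 = -4 + F)
4*(C(1, √(-3 - 1)) + 13) = 4*((-4 + √(-3 - 1)) + 13) = 4*((-4 + √(-4)) + 13) = 4*((-4 + 2*I) + 13) = 4*(9 + 2*I) = 36 + 8*I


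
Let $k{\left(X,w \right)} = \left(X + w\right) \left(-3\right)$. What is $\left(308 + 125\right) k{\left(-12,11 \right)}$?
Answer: $1299$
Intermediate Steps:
$k{\left(X,w \right)} = - 3 X - 3 w$
$\left(308 + 125\right) k{\left(-12,11 \right)} = \left(308 + 125\right) \left(\left(-3\right) \left(-12\right) - 33\right) = 433 \left(36 - 33\right) = 433 \cdot 3 = 1299$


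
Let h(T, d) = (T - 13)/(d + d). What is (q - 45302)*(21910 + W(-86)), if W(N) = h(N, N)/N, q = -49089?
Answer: -30591426588811/14792 ≈ -2.0681e+9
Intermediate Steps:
h(T, d) = (-13 + T)/(2*d) (h(T, d) = (-13 + T)/((2*d)) = (-13 + T)*(1/(2*d)) = (-13 + T)/(2*d))
W(N) = (-13 + N)/(2*N²) (W(N) = ((-13 + N)/(2*N))/N = (-13 + N)/(2*N²))
(q - 45302)*(21910 + W(-86)) = (-49089 - 45302)*(21910 + (½)*(-13 - 86)/(-86)²) = -94391*(21910 + (½)*(1/7396)*(-99)) = -94391*(21910 - 99/14792) = -94391*324092621/14792 = -30591426588811/14792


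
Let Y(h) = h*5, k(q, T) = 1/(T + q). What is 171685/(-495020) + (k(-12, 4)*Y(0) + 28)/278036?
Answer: -2386037505/6881669036 ≈ -0.34672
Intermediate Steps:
Y(h) = 5*h
171685/(-495020) + (k(-12, 4)*Y(0) + 28)/278036 = 171685/(-495020) + ((5*0)/(4 - 12) + 28)/278036 = 171685*(-1/495020) + (0/(-8) + 28)*(1/278036) = -34337/99004 + (-⅛*0 + 28)*(1/278036) = -34337/99004 + (0 + 28)*(1/278036) = -34337/99004 + 28*(1/278036) = -34337/99004 + 7/69509 = -2386037505/6881669036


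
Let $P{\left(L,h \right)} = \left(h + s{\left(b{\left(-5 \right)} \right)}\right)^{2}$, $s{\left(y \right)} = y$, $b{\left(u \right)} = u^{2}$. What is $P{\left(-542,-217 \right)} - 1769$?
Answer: $35095$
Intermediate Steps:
$P{\left(L,h \right)} = \left(25 + h\right)^{2}$ ($P{\left(L,h \right)} = \left(h + \left(-5\right)^{2}\right)^{2} = \left(h + 25\right)^{2} = \left(25 + h\right)^{2}$)
$P{\left(-542,-217 \right)} - 1769 = \left(25 - 217\right)^{2} - 1769 = \left(-192\right)^{2} - 1769 = 36864 - 1769 = 35095$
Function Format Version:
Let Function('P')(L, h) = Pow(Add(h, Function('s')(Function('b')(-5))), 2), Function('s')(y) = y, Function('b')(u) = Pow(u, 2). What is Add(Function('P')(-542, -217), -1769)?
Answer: 35095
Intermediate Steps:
Function('P')(L, h) = Pow(Add(25, h), 2) (Function('P')(L, h) = Pow(Add(h, Pow(-5, 2)), 2) = Pow(Add(h, 25), 2) = Pow(Add(25, h), 2))
Add(Function('P')(-542, -217), -1769) = Add(Pow(Add(25, -217), 2), -1769) = Add(Pow(-192, 2), -1769) = Add(36864, -1769) = 35095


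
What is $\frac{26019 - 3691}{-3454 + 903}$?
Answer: $- \frac{22328}{2551} \approx -8.7526$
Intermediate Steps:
$\frac{26019 - 3691}{-3454 + 903} = \frac{22328}{-2551} = 22328 \left(- \frac{1}{2551}\right) = - \frac{22328}{2551}$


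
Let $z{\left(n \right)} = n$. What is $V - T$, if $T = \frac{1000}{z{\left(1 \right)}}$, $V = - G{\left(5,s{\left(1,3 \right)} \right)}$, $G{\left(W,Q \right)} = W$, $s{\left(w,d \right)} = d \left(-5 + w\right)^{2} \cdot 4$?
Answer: $-1005$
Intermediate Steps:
$s{\left(w,d \right)} = 4 d \left(-5 + w\right)^{2}$
$V = -5$ ($V = \left(-1\right) 5 = -5$)
$T = 1000$ ($T = \frac{1000}{1} = 1000 \cdot 1 = 1000$)
$V - T = -5 - 1000 = -1005$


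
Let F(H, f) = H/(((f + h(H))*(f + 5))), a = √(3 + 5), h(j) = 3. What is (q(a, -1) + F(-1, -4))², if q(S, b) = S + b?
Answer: 8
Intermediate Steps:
a = 2*√2 (a = √8 = 2*√2 ≈ 2.8284)
F(H, f) = H/((3 + f)*(5 + f)) (F(H, f) = H/(((f + 3)*(f + 5))) = H/(((3 + f)*(5 + f))) = H*(1/((3 + f)*(5 + f))) = H/((3 + f)*(5 + f)))
(q(a, -1) + F(-1, -4))² = ((2*√2 - 1) - 1/(15 + (-4)² + 8*(-4)))² = ((-1 + 2*√2) - 1/(15 + 16 - 32))² = ((-1 + 2*√2) - 1/(-1))² = ((-1 + 2*√2) - 1*(-1))² = ((-1 + 2*√2) + 1)² = (2*√2)² = 8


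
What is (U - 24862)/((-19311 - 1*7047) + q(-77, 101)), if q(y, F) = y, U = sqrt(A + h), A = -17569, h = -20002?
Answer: 24862/26435 - I*sqrt(37571)/26435 ≈ 0.9405 - 0.0073324*I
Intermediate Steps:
U = I*sqrt(37571) (U = sqrt(-17569 - 20002) = sqrt(-37571) = I*sqrt(37571) ≈ 193.83*I)
(U - 24862)/((-19311 - 1*7047) + q(-77, 101)) = (I*sqrt(37571) - 24862)/((-19311 - 1*7047) - 77) = (-24862 + I*sqrt(37571))/((-19311 - 7047) - 77) = (-24862 + I*sqrt(37571))/(-26358 - 77) = (-24862 + I*sqrt(37571))/(-26435) = (-24862 + I*sqrt(37571))*(-1/26435) = 24862/26435 - I*sqrt(37571)/26435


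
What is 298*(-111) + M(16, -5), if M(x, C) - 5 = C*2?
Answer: -33083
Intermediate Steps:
M(x, C) = 5 + 2*C (M(x, C) = 5 + C*2 = 5 + 2*C)
298*(-111) + M(16, -5) = 298*(-111) + (5 + 2*(-5)) = -33078 + (5 - 10) = -33078 - 5 = -33083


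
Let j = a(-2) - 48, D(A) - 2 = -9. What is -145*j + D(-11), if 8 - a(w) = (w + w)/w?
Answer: 6083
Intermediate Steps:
a(w) = 6 (a(w) = 8 - (w + w)/w = 8 - 2*w/w = 8 - 1*2 = 8 - 2 = 6)
D(A) = -7 (D(A) = 2 - 9 = -7)
j = -42 (j = 6 - 48 = -42)
-145*j + D(-11) = -145*(-42) - 7 = 6090 - 7 = 6083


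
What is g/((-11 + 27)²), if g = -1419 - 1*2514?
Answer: -3933/256 ≈ -15.363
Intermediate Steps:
g = -3933 (g = -1419 - 2514 = -3933)
g/((-11 + 27)²) = -3933/(-11 + 27)² = -3933/(16²) = -3933/256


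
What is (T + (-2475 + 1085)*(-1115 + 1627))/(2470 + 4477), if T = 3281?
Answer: -708399/6947 ≈ -101.97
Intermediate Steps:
(T + (-2475 + 1085)*(-1115 + 1627))/(2470 + 4477) = (3281 + (-2475 + 1085)*(-1115 + 1627))/(2470 + 4477) = (3281 - 1390*512)/6947 = (3281 - 711680)*(1/6947) = -708399*1/6947 = -708399/6947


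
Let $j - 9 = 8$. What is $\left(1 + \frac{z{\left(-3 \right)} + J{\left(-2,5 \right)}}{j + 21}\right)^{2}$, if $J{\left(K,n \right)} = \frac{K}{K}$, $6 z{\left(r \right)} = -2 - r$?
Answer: $\frac{55225}{51984} \approx 1.0623$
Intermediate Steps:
$z{\left(r \right)} = - \frac{1}{3} - \frac{r}{6}$ ($z{\left(r \right)} = \frac{-2 - r}{6} = - \frac{1}{3} - \frac{r}{6}$)
$J{\left(K,n \right)} = 1$
$j = 17$ ($j = 9 + 8 = 17$)
$\left(1 + \frac{z{\left(-3 \right)} + J{\left(-2,5 \right)}}{j + 21}\right)^{2} = \left(1 + \frac{\left(- \frac{1}{3} - - \frac{1}{2}\right) + 1}{17 + 21}\right)^{2} = \left(1 + \frac{\left(- \frac{1}{3} + \frac{1}{2}\right) + 1}{38}\right)^{2} = \left(1 + \left(\frac{1}{6} + 1\right) \frac{1}{38}\right)^{2} = \left(1 + \frac{7}{6} \cdot \frac{1}{38}\right)^{2} = \left(1 + \frac{7}{228}\right)^{2} = \left(\frac{235}{228}\right)^{2} = \frac{55225}{51984}$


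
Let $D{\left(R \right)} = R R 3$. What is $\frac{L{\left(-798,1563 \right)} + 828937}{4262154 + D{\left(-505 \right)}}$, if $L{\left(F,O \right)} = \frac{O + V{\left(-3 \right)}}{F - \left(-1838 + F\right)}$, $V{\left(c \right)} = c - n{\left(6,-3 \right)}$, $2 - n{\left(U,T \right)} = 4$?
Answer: $\frac{761793884}{4620023451} \approx 0.16489$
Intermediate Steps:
$n{\left(U,T \right)} = -2$ ($n{\left(U,T \right)} = 2 - 4 = -2$)
$V{\left(c \right)} = 2 + c$ ($V{\left(c \right)} = c - -2 = c + 2 = 2 + c$)
$L{\left(F,O \right)} = - \frac{1}{1838} + \frac{O}{1838}$ ($L{\left(F,O \right)} = \frac{O + \left(2 - 3\right)}{F - \left(-1838 + F\right)} = \frac{O - 1}{1838} = \left(-1 + O\right) \frac{1}{1838} = - \frac{1}{1838} + \frac{O}{1838}$)
$D{\left(R \right)} = 3 R^{2}$ ($D{\left(R \right)} = R^{2} \cdot 3 = 3 R^{2}$)
$\frac{L{\left(-798,1563 \right)} + 828937}{4262154 + D{\left(-505 \right)}} = \frac{\left(- \frac{1}{1838} + \frac{1}{1838} \cdot 1563\right) + 828937}{4262154 + 3 \left(-505\right)^{2}} = \frac{\left(- \frac{1}{1838} + \frac{1563}{1838}\right) + 828937}{4262154 + 3 \cdot 255025} = \frac{\frac{781}{919} + 828937}{4262154 + 765075} = \frac{761793884}{919 \cdot 5027229} = \frac{761793884}{919} \cdot \frac{1}{5027229} = \frac{761793884}{4620023451}$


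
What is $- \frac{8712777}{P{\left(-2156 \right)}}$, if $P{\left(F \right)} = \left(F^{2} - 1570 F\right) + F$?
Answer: $- \frac{8712777}{8031100} \approx -1.0849$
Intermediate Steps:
$P{\left(F \right)} = F^{2} - 1569 F$
$- \frac{8712777}{P{\left(-2156 \right)}} = - \frac{8712777}{\left(-2156\right) \left(-1569 - 2156\right)} = - \frac{8712777}{\left(-2156\right) \left(-3725\right)} = - \frac{8712777}{8031100}$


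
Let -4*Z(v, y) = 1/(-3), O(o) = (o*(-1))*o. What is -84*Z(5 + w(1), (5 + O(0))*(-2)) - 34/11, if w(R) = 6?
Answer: -111/11 ≈ -10.091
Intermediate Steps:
O(o) = -o² (O(o) = (-o)*o = -o²)
Z(v, y) = 1/12 (Z(v, y) = -¼/(-3) = -¼*(-⅓) = 1/12)
-84*Z(5 + w(1), (5 + O(0))*(-2)) - 34/11 = -84*1/12 - 34/11 = -7 - 34*1/11 = -7 - 34/11 = -111/11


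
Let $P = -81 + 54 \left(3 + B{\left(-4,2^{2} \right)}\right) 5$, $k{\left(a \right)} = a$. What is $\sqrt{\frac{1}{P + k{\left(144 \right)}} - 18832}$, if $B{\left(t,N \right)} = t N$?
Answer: $\frac{i \sqrt{24862025615}}{1149} \approx 137.23 i$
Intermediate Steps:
$B{\left(t,N \right)} = N t$
$P = -3591$ ($P = -81 + 54 \left(3 + 2^{2} \left(-4\right)\right) 5 = -81 + 54 \left(3 + 4 \left(-4\right)\right) 5 = -81 + 54 \left(3 - 16\right) 5 = -81 + 54 \left(\left(-13\right) 5\right) = -81 + 54 \left(-65\right) = -81 - 3510 = -3591$)
$\sqrt{\frac{1}{P + k{\left(144 \right)}} - 18832} = \sqrt{\frac{1}{-3591 + 144} - 18832} = \sqrt{\frac{1}{-3447} - 18832} = \sqrt{- \frac{1}{3447} - 18832} = \sqrt{- \frac{64913905}{3447}} = \frac{i \sqrt{24862025615}}{1149}$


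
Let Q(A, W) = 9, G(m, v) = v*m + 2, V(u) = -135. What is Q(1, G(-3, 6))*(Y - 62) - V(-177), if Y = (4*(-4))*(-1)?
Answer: -279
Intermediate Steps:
Y = 16 (Y = -16*(-1) = 16)
G(m, v) = 2 + m*v (G(m, v) = m*v + 2 = 2 + m*v)
Q(1, G(-3, 6))*(Y - 62) - V(-177) = 9*(16 - 62) - 1*(-135) = 9*(-46) + 135 = -414 + 135 = -279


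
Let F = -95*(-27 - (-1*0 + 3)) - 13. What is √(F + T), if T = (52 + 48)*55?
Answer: √8337 ≈ 91.307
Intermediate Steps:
T = 5500 (T = 100*55 = 5500)
F = 2837 (F = -95*(-27 - (0 + 3)) - 13 = -95*(-27 - 1*3) - 13 = -95*(-27 - 3) - 13 = -95*(-30) - 13 = 2850 - 13 = 2837)
√(F + T) = √(2837 + 5500) = √8337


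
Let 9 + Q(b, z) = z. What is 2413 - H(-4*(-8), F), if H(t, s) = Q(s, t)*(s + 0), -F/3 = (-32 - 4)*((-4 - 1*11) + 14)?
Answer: 4897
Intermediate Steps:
Q(b, z) = -9 + z
F = -108 (F = -3*(-32 - 4)*((-4 - 1*11) + 14) = -(-108)*((-4 - 11) + 14) = -(-108)*(-15 + 14) = -(-108)*(-1) = -3*36 = -108)
H(t, s) = s*(-9 + t) (H(t, s) = (-9 + t)*(s + 0) = (-9 + t)*s = s*(-9 + t))
2413 - H(-4*(-8), F) = 2413 - (-108)*(-9 - 4*(-8)) = 2413 - (-108)*(-9 + 32) = 2413 - (-108)*23 = 2413 - 1*(-2484) = 2413 + 2484 = 4897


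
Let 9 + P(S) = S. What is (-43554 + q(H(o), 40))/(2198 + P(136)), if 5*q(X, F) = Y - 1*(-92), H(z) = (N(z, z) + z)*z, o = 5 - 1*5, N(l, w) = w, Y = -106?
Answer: -217784/11625 ≈ -18.734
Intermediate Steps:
P(S) = -9 + S
o = 0 (o = 5 - 5 = 0)
H(z) = 2*z² (H(z) = (z + z)*z = (2*z)*z = 2*z²)
q(X, F) = -14/5 (q(X, F) = (-106 - 1*(-92))/5 = (-106 + 92)/5 = (⅕)*(-14) = -14/5)
(-43554 + q(H(o), 40))/(2198 + P(136)) = (-43554 - 14/5)/(2198 + (-9 + 136)) = -217784/(5*(2198 + 127)) = -217784/5/2325 = -217784/5*1/2325 = -217784/11625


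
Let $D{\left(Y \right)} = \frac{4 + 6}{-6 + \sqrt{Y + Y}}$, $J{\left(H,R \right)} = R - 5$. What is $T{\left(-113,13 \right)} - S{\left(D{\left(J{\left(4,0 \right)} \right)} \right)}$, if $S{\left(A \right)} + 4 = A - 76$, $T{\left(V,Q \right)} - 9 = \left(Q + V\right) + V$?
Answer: $- \frac{2822}{23} + \frac{5 i \sqrt{10}}{23} \approx -122.7 + 0.68745 i$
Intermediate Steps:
$J{\left(H,R \right)} = -5 + R$
$D{\left(Y \right)} = \frac{10}{-6 + \sqrt{2} \sqrt{Y}}$ ($D{\left(Y \right)} = \frac{10}{-6 + \sqrt{2 Y}} = \frac{10}{-6 + \sqrt{2} \sqrt{Y}}$)
$T{\left(V,Q \right)} = 9 + Q + 2 V$ ($T{\left(V,Q \right)} = 9 + \left(\left(Q + V\right) + V\right) = 9 + \left(Q + 2 V\right) = 9 + Q + 2 V$)
$S{\left(A \right)} = -80 + A$ ($S{\left(A \right)} = -4 + \left(A - 76\right) = -4 + \left(-76 + A\right) = -80 + A$)
$T{\left(-113,13 \right)} - S{\left(D{\left(J{\left(4,0 \right)} \right)} \right)} = \left(9 + 13 + 2 \left(-113\right)\right) - \left(-80 + \frac{10}{-6 + \sqrt{2} \sqrt{-5 + 0}}\right) = \left(9 + 13 - 226\right) - \left(-80 + \frac{10}{-6 + \sqrt{2} \sqrt{-5}}\right) = -204 - \left(-80 + \frac{10}{-6 + \sqrt{2} i \sqrt{5}}\right) = -204 - \left(-80 + \frac{10}{-6 + i \sqrt{10}}\right) = -204 + \left(80 - \frac{10}{-6 + i \sqrt{10}}\right) = -124 - \frac{10}{-6 + i \sqrt{10}}$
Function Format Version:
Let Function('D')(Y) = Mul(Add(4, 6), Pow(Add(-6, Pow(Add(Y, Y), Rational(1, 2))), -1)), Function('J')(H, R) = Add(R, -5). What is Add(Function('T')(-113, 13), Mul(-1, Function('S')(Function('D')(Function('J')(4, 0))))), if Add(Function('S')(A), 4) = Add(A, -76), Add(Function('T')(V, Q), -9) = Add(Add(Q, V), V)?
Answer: Add(Rational(-2822, 23), Mul(Rational(5, 23), I, Pow(10, Rational(1, 2)))) ≈ Add(-122.70, Mul(0.68745, I))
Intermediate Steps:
Function('J')(H, R) = Add(-5, R)
Function('D')(Y) = Mul(10, Pow(Add(-6, Mul(Pow(2, Rational(1, 2)), Pow(Y, Rational(1, 2)))), -1)) (Function('D')(Y) = Mul(10, Pow(Add(-6, Pow(Mul(2, Y), Rational(1, 2))), -1)) = Mul(10, Pow(Add(-6, Mul(Pow(2, Rational(1, 2)), Pow(Y, Rational(1, 2)))), -1)))
Function('T')(V, Q) = Add(9, Q, Mul(2, V)) (Function('T')(V, Q) = Add(9, Add(Add(Q, V), V)) = Add(9, Add(Q, Mul(2, V))) = Add(9, Q, Mul(2, V)))
Function('S')(A) = Add(-80, A) (Function('S')(A) = Add(-4, Add(A, -76)) = Add(-4, Add(-76, A)) = Add(-80, A))
Add(Function('T')(-113, 13), Mul(-1, Function('S')(Function('D')(Function('J')(4, 0))))) = Add(Add(9, 13, Mul(2, -113)), Mul(-1, Add(-80, Mul(10, Pow(Add(-6, Mul(Pow(2, Rational(1, 2)), Pow(Add(-5, 0), Rational(1, 2)))), -1))))) = Add(Add(9, 13, -226), Mul(-1, Add(-80, Mul(10, Pow(Add(-6, Mul(Pow(2, Rational(1, 2)), Pow(-5, Rational(1, 2)))), -1))))) = Add(-204, Mul(-1, Add(-80, Mul(10, Pow(Add(-6, Mul(Pow(2, Rational(1, 2)), Mul(I, Pow(5, Rational(1, 2))))), -1))))) = Add(-204, Mul(-1, Add(-80, Mul(10, Pow(Add(-6, Mul(I, Pow(10, Rational(1, 2)))), -1))))) = Add(-204, Add(80, Mul(-10, Pow(Add(-6, Mul(I, Pow(10, Rational(1, 2)))), -1)))) = Add(-124, Mul(-10, Pow(Add(-6, Mul(I, Pow(10, Rational(1, 2)))), -1)))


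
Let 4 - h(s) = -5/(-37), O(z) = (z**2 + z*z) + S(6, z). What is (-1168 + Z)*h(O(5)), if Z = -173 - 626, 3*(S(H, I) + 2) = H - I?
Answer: -281281/37 ≈ -7602.2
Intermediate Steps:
S(H, I) = -2 - I/3 + H/3 (S(H, I) = -2 + (H - I)/3 = -2 + (-I/3 + H/3) = -2 - I/3 + H/3)
O(z) = 2*z**2 - z/3 (O(z) = (z**2 + z*z) + (-2 - z/3 + (1/3)*6) = (z**2 + z**2) + (-2 - z/3 + 2) = 2*z**2 - z/3)
Z = -799
h(s) = 143/37 (h(s) = 4 - (-5)/(-37) = 4 - (-5)*(-1)/37 = 4 - 1*5/37 = 4 - 5/37 = 143/37)
(-1168 + Z)*h(O(5)) = (-1168 - 799)*(143/37) = -1967*143/37 = -281281/37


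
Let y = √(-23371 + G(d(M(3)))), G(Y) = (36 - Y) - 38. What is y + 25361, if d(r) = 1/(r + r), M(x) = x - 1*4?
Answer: 25361 + I*√93490/2 ≈ 25361.0 + 152.88*I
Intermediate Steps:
M(x) = -4 + x (M(x) = x - 4 = -4 + x)
d(r) = 1/(2*r)
G(Y) = -2 - Y
y = I*√93490/2 (y = √(-23371 + (-2 - 1/(2*(-4 + 3)))) = √(-23371 + (-2 - 1/(2*(-1)))) = √(-23371 + (-2 - (-1)/2)) = √(-23371 + (-2 - 1*(-½))) = √(-23371 + (-2 + ½)) = √(-23371 - 3/2) = √(-46745/2) = I*√93490/2 ≈ 152.88*I)
y + 25361 = I*√93490/2 + 25361 = 25361 + I*√93490/2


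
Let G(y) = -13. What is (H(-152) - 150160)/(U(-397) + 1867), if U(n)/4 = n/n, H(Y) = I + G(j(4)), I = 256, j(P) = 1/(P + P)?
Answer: -149917/1871 ≈ -80.127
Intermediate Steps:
j(P) = 1/(2*P)
H(Y) = 243 (H(Y) = 256 - 13 = 243)
U(n) = 4 (U(n) = 4*(n/n) = 4*1 = 4)
(H(-152) - 150160)/(U(-397) + 1867) = (243 - 150160)/(4 + 1867) = -149917/1871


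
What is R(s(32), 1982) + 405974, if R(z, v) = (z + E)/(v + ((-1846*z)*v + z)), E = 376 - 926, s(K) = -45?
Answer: 66842270047803/164646677 ≈ 4.0597e+5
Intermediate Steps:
E = -550
R(z, v) = (-550 + z)/(v + z - 1846*v*z) (R(z, v) = (z - 550)/(v + ((-1846*z)*v + z)) = (-550 + z)/(v + (-1846*v*z + z)) = (-550 + z)/(v + (z - 1846*v*z)) = (-550 + z)/(v + z - 1846*v*z))
R(s(32), 1982) + 405974 = (-550 - 45)/(1982 - 45 - 1846*1982*(-45)) + 405974 = -595/(1982 - 45 + 164644740) + 405974 = -595/164646677 + 405974 = 66842270047803/164646677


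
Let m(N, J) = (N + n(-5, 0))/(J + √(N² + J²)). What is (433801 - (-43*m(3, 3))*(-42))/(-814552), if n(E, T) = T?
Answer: -435607/814552 + 903*√2/407276 ≈ -0.53165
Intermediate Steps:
m(N, J) = N/(J + √(J² + N²)) (m(N, J) = (N + 0)/(J + √(N² + J²)) = N/(J + √(J² + N²)))
(433801 - (-43*m(3, 3))*(-42))/(-814552) = (433801 - (-129/(3 + √(3² + 3²)))*(-42))/(-814552) = (433801 - (-129/(3 + √(9 + 9)))*(-42))*(-1/814552) = (433801 - (-129/(3 + √18))*(-42))*(-1/814552) = (433801 - (-129/(3 + 3*√2))*(-42))*(-1/814552) = (433801 - 5418/(3 + 3*√2))*(-1/814552) = -433801/814552 + 2709/(407276*(3 + 3*√2))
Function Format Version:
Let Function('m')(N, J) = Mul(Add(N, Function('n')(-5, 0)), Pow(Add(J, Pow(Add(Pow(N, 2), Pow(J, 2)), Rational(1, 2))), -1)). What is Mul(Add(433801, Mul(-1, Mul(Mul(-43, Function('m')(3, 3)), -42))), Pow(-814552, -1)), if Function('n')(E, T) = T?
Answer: Add(Rational(-435607, 814552), Mul(Rational(903, 407276), Pow(2, Rational(1, 2)))) ≈ -0.53165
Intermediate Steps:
Function('m')(N, J) = Mul(N, Pow(Add(J, Pow(Add(Pow(J, 2), Pow(N, 2)), Rational(1, 2))), -1)) (Function('m')(N, J) = Mul(Add(N, 0), Pow(Add(J, Pow(Add(Pow(N, 2), Pow(J, 2)), Rational(1, 2))), -1)) = Mul(N, Pow(Add(J, Pow(Add(Pow(J, 2), Pow(N, 2)), Rational(1, 2))), -1)))
Mul(Add(433801, Mul(-1, Mul(Mul(-43, Function('m')(3, 3)), -42))), Pow(-814552, -1)) = Mul(Add(433801, Mul(-1, Mul(Mul(-43, Mul(3, Pow(Add(3, Pow(Add(Pow(3, 2), Pow(3, 2)), Rational(1, 2))), -1))), -42))), Pow(-814552, -1)) = Mul(Add(433801, Mul(-1, Mul(Mul(-43, Mul(3, Pow(Add(3, Pow(Add(9, 9), Rational(1, 2))), -1))), -42))), Rational(-1, 814552)) = Mul(Add(433801, Mul(-1, Mul(Mul(-43, Mul(3, Pow(Add(3, Pow(18, Rational(1, 2))), -1))), -42))), Rational(-1, 814552)) = Mul(Add(433801, Mul(-1, Mul(Mul(-43, Mul(3, Pow(Add(3, Mul(3, Pow(2, Rational(1, 2)))), -1))), -42))), Rational(-1, 814552)) = Mul(Add(433801, Mul(-1, Mul(Mul(-129, Pow(Add(3, Mul(3, Pow(2, Rational(1, 2)))), -1)), -42))), Rational(-1, 814552)) = Mul(Add(433801, Mul(-1, Mul(5418, Pow(Add(3, Mul(3, Pow(2, Rational(1, 2)))), -1)))), Rational(-1, 814552)) = Mul(Add(433801, Mul(-5418, Pow(Add(3, Mul(3, Pow(2, Rational(1, 2)))), -1))), Rational(-1, 814552)) = Add(Rational(-433801, 814552), Mul(Rational(2709, 407276), Pow(Add(3, Mul(3, Pow(2, Rational(1, 2)))), -1)))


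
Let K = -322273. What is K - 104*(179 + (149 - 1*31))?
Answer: -353161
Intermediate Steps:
K - 104*(179 + (149 - 1*31)) = -322273 - 104*(179 + (149 - 1*31)) = -322273 - 104*(179 + (149 - 31)) = -322273 - 104*(179 + 118) = -322273 - 104*297 = -322273 - 30888 = -353161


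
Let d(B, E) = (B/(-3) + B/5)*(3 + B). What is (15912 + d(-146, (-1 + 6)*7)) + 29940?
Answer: 646024/15 ≈ 43068.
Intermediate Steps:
d(B, E) = -2*B*(3 + B)/15 (d(B, E) = (B*(-⅓) + B*(⅕))*(3 + B) = (-B/3 + B/5)*(3 + B) = (-2*B/15)*(3 + B) = -2*B*(3 + B)/15)
(15912 + d(-146, (-1 + 6)*7)) + 29940 = (15912 - 2/15*(-146)*(3 - 146)) + 29940 = (15912 - 2/15*(-146)*(-143)) + 29940 = (15912 - 41756/15) + 29940 = 196924/15 + 29940 = 646024/15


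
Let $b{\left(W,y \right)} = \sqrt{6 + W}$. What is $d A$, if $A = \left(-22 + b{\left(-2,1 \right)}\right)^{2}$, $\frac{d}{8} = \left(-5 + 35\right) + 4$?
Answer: $108800$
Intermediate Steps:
$d = 272$ ($d = 8 \left(\left(-5 + 35\right) + 4\right) = 8 \left(30 + 4\right) = 8 \cdot 34 = 272$)
$A = 400$ ($A = \left(-22 + \sqrt{6 - 2}\right)^{2} = \left(-22 + \sqrt{4}\right)^{2} = \left(-22 + 2\right)^{2} = \left(-20\right)^{2} = 400$)
$d A = 272 \cdot 400 = 108800$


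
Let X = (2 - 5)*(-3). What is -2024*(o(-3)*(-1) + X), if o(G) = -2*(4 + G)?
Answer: -22264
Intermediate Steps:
X = 9 (X = -3*(-3) = 9)
o(G) = -8 - 2*G
-2024*(o(-3)*(-1) + X) = -2024*((-8 - 2*(-3))*(-1) + 9) = -2024*((-8 + 6)*(-1) + 9) = -2024*(-2*(-1) + 9) = -2024*(2 + 9) = -2024*11 = -22264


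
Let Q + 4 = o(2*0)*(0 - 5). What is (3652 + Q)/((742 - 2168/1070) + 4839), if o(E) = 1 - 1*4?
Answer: 19795/30149 ≈ 0.65657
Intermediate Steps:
o(E) = -3 (o(E) = 1 - 4 = -3)
Q = 11 (Q = -4 - 3*(0 - 5) = -4 - 3*(-5) = -4 + 15 = 11)
(3652 + Q)/((742 - 2168/1070) + 4839) = (3652 + 11)/((742 - 2168/1070) + 4839) = 3663/((742 - 2168*1/1070) + 4839) = 3663/((742 - 1084/535) + 4839) = 3663/(395886/535 + 4839) = 3663/(2984751/535) = 3663*(535/2984751) = 19795/30149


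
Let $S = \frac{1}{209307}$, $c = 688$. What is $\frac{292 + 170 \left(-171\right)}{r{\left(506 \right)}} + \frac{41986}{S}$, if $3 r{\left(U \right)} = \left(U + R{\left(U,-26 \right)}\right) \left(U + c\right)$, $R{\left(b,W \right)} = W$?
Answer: $\frac{839426292800651}{95520} \approx 8.788 \cdot 10^{9}$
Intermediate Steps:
$S = \frac{1}{209307} \approx 4.7777 \cdot 10^{-6}$
$r{\left(U \right)} = \frac{\left(-26 + U\right) \left(688 + U\right)}{3}$ ($r{\left(U \right)} = \frac{\left(U - 26\right) \left(U + 688\right)}{3} = \frac{\left(-26 + U\right) \left(688 + U\right)}{3}$)
$\frac{292 + 170 \left(-171\right)}{r{\left(506 \right)}} + \frac{41986}{S} = \frac{292 + 170 \left(-171\right)}{- \frac{17888}{3} + \frac{506^{2}}{3} + \frac{662}{3} \cdot 506} + 41986 \frac{1}{\frac{1}{209307}} = \frac{292 - 29070}{- \frac{17888}{3} + \frac{1}{3} \cdot 256036 + \frac{334972}{3}} + 41986 \cdot 209307 = - \frac{28778}{- \frac{17888}{3} + \frac{256036}{3} + \frac{334972}{3}} + 8787963702 = - \frac{28778}{191040} + 8787963702 = \left(-28778\right) \frac{1}{191040} + 8787963702 = - \frac{14389}{95520} + 8787963702 = \frac{839426292800651}{95520}$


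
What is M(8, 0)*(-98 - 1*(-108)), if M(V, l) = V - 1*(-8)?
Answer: 160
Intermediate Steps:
M(V, l) = 8 + V (M(V, l) = V + 8 = 8 + V)
M(8, 0)*(-98 - 1*(-108)) = (8 + 8)*(-98 - 1*(-108)) = 16*(-98 + 108) = 16*10 = 160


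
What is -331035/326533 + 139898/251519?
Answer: -37580278531/82129253627 ≈ -0.45757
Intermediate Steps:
-331035/326533 + 139898/251519 = -37580278531/82129253627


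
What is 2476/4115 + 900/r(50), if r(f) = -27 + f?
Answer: 3760448/94645 ≈ 39.732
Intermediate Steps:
2476/4115 + 900/r(50) = 2476/4115 + 900/(-27 + 50) = 2476*(1/4115) + 900/23 = 2476/4115 + 900*(1/23) = 2476/4115 + 900/23 = 3760448/94645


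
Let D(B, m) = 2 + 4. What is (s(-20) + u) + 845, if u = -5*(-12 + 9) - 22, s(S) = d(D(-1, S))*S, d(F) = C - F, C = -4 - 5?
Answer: 1138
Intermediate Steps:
D(B, m) = 6
C = -9
d(F) = -9 - F
s(S) = -15*S (s(S) = (-9 - 1*6)*S = (-9 - 6)*S = -15*S)
u = -7 (u = -5*(-3) - 22 = 15 - 22 = -7)
(s(-20) + u) + 845 = (-15*(-20) - 7) + 845 = (300 - 7) + 845 = 293 + 845 = 1138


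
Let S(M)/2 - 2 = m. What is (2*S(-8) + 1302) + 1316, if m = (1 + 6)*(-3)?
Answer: 2542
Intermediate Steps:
m = -21 (m = 7*(-3) = -21)
S(M) = -38 (S(M) = 4 + 2*(-21) = 4 - 42 = -38)
(2*S(-8) + 1302) + 1316 = (2*(-38) + 1302) + 1316 = (-76 + 1302) + 1316 = 1226 + 1316 = 2542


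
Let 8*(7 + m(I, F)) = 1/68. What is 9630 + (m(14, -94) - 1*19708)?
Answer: -5486239/544 ≈ -10085.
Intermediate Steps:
m(I, F) = -3807/544 (m(I, F) = -7 + (⅛)/68 = -7 + (⅛)*(1/68) = -7 + 1/544 = -3807/544)
9630 + (m(14, -94) - 1*19708) = 9630 + (-3807/544 - 1*19708) = 9630 + (-3807/544 - 19708) = 9630 - 10724959/544 = -5486239/544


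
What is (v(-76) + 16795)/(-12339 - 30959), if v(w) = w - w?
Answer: -16795/43298 ≈ -0.38789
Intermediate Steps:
v(w) = 0
(v(-76) + 16795)/(-12339 - 30959) = (0 + 16795)/(-12339 - 30959) = 16795/(-43298) = 16795*(-1/43298) = -16795/43298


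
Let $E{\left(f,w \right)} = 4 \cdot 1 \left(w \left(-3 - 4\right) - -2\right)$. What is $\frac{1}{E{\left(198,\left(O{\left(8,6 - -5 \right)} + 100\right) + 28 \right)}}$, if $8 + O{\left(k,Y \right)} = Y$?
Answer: $- \frac{1}{3660} \approx -0.00027322$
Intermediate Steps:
$O{\left(k,Y \right)} = -8 + Y$
$E{\left(f,w \right)} = 8 - 28 w$ ($E{\left(f,w \right)} = 4 \left(w \left(-7\right) + 2\right) = 4 \left(- 7 w + 2\right) = 4 \left(2 - 7 w\right) = 8 - 28 w$)
$\frac{1}{E{\left(198,\left(O{\left(8,6 - -5 \right)} + 100\right) + 28 \right)}} = \frac{1}{8 - 28 \left(\left(\left(-8 + \left(6 - -5\right)\right) + 100\right) + 28\right)} = \frac{1}{8 - 28 \left(\left(\left(-8 + \left(6 + 5\right)\right) + 100\right) + 28\right)} = \frac{1}{8 - 28 \left(\left(\left(-8 + 11\right) + 100\right) + 28\right)} = \frac{1}{8 - 28 \left(\left(3 + 100\right) + 28\right)} = \frac{1}{8 - 28 \left(103 + 28\right)} = \frac{1}{8 - 3668} = \frac{1}{-3660} = - \frac{1}{3660}$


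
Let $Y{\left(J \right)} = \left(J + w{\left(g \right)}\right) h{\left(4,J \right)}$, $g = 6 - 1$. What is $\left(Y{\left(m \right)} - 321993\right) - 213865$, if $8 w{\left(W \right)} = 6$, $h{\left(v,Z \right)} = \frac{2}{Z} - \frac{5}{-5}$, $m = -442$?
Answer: $- \frac{118521693}{221} \approx -5.363 \cdot 10^{5}$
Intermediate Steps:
$g = 5$ ($g = 6 - 1 = 5$)
$h{\left(v,Z \right)} = 1 + \frac{2}{Z}$ ($h{\left(v,Z \right)} = \frac{2}{Z} - -1 = \frac{2}{Z} + 1 = 1 + \frac{2}{Z}$)
$w{\left(W \right)} = \frac{3}{4}$ ($w{\left(W \right)} = \frac{1}{8} \cdot 6 = \frac{3}{4}$)
$Y{\left(J \right)} = \frac{\left(2 + J\right) \left(\frac{3}{4} + J\right)}{J}$ ($Y{\left(J \right)} = \left(J + \frac{3}{4}\right) \frac{2 + J}{J} = \left(\frac{3}{4} + J\right) \frac{2 + J}{J} = \frac{\left(2 + J\right) \left(\frac{3}{4} + J\right)}{J}$)
$\left(Y{\left(m \right)} - 321993\right) - 213865 = \left(\left(\frac{11}{4} - 442 + \frac{3}{2 \left(-442\right)}\right) - 321993\right) - 213865 = \left(\left(\frac{11}{4} - 442 + \frac{3}{2} \left(- \frac{1}{442}\right)\right) - 321993\right) - 213865 = \left(\left(\frac{11}{4} - 442 - \frac{3}{884}\right) - 321993\right) - 213865 = \left(- \frac{97075}{221} - 321993\right) - 213865 = - \frac{71257528}{221} - 213865 = - \frac{118521693}{221}$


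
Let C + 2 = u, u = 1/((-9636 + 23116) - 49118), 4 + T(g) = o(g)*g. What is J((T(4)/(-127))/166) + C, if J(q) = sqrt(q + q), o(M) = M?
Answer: -71277/35638 + 2*I*sqrt(31623)/10541 ≈ -2.0 + 0.03374*I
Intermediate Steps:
T(g) = -4 + g**2 (T(g) = -4 + g*g = -4 + g**2)
u = -1/35638 (u = 1/(13480 - 49118) = 1/(-35638) = -1/35638 ≈ -2.8060e-5)
C = -71277/35638 (C = -2 - 1/35638 = -71277/35638 ≈ -2.0000)
J(q) = sqrt(2)*sqrt(q) (J(q) = sqrt(2*q) = sqrt(2)*sqrt(q))
J((T(4)/(-127))/166) + C = sqrt(2)*sqrt(((-4 + 4**2)/(-127))/166) - 71277/35638 = sqrt(2)*sqrt(((-4 + 16)*(-1/127))*(1/166)) - 71277/35638 = sqrt(2)*sqrt((12*(-1/127))*(1/166)) - 71277/35638 = sqrt(2)*sqrt(-12/127*1/166) - 71277/35638 = sqrt(2)*sqrt(-6/10541) - 71277/35638 = sqrt(2)*(I*sqrt(63246)/10541) - 71277/35638 = 2*I*sqrt(31623)/10541 - 71277/35638 = -71277/35638 + 2*I*sqrt(31623)/10541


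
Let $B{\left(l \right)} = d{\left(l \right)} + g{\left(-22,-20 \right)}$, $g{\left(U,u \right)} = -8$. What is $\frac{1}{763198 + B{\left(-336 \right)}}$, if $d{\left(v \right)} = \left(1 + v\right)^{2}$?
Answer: $\frac{1}{875415} \approx 1.1423 \cdot 10^{-6}$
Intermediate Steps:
$B{\left(l \right)} = -8 + \left(1 + l\right)^{2}$ ($B{\left(l \right)} = \left(1 + l\right)^{2} - 8 = -8 + \left(1 + l\right)^{2}$)
$\frac{1}{763198 + B{\left(-336 \right)}} = \frac{1}{763198 - \left(8 - \left(1 - 336\right)^{2}\right)} = \frac{1}{763198 - \left(8 - \left(-335\right)^{2}\right)} = \frac{1}{763198 + \left(-8 + 112225\right)} = \frac{1}{763198 + 112217} = \frac{1}{875415}$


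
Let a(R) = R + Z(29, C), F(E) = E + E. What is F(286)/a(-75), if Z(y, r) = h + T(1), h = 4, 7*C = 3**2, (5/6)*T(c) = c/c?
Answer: -2860/349 ≈ -8.1948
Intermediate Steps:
T(c) = 6/5 (T(c) = 6*(c/c)/5 = (6/5)*1 = 6/5)
C = 9/7 (C = (1/7)*3**2 = (1/7)*9 = 9/7 ≈ 1.2857)
F(E) = 2*E
Z(y, r) = 26/5 (Z(y, r) = 4 + 6/5 = 26/5)
a(R) = 26/5 + R (a(R) = R + 26/5 = 26/5 + R)
F(286)/a(-75) = (2*286)/(26/5 - 75) = 572/(-349/5) = 572*(-5/349) = -2860/349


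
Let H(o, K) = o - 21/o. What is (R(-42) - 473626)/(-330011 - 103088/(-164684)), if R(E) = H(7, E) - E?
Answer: 19497762180/13586857109 ≈ 1.4350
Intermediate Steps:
R(E) = 4 - E (R(E) = (7 - 21/7) - E = (7 - 21*1/7) - E = (7 - 3) - E = 4 - E)
(R(-42) - 473626)/(-330011 - 103088/(-164684)) = ((4 - 1*(-42)) - 473626)/(-330011 - 103088/(-164684)) = ((4 + 42) - 473626)/(-330011 - 103088*(-1/164684)) = (46 - 473626)/(-330011 + 25772/41171) = -473580/(-13586857109/41171) = -473580*(-41171/13586857109) = 19497762180/13586857109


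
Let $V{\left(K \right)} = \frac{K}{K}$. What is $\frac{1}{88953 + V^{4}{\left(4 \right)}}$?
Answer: $\frac{1}{88954} \approx 1.1242 \cdot 10^{-5}$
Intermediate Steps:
$V{\left(K \right)} = 1$
$\frac{1}{88953 + V^{4}{\left(4 \right)}} = \frac{1}{88953 + 1^{4}} = \frac{1}{88953 + 1} = \frac{1}{88954}$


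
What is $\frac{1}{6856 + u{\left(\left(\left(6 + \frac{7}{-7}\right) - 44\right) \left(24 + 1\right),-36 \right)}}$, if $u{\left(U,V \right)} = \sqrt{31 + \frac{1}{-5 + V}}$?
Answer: $\frac{140548}{963596453} - \frac{\sqrt{52070}}{1927192906} \approx 0.00014574$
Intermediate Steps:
$\frac{1}{6856 + u{\left(\left(\left(6 + \frac{7}{-7}\right) - 44\right) \left(24 + 1\right),-36 \right)}} = \frac{1}{6856 + \sqrt{\frac{-154 + 31 \left(-36\right)}{-5 - 36}}} = \frac{1}{6856 + \sqrt{\frac{-154 - 1116}{-41}}} = \frac{1}{6856 + \sqrt{\left(- \frac{1}{41}\right) \left(-1270\right)}} = \frac{1}{6856 + \sqrt{\frac{1270}{41}}} = \frac{1}{6856 + \frac{\sqrt{52070}}{41}}$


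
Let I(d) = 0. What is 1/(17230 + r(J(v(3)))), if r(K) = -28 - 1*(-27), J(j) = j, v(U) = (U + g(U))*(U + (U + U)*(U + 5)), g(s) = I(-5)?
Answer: 1/17229 ≈ 5.8042e-5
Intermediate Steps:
g(s) = 0
v(U) = U*(U + 2*U*(5 + U)) (v(U) = (U + 0)*(U + (U + U)*(U + 5)) = U*(U + (2*U)*(5 + U)) = U*(U + 2*U*(5 + U)))
r(K) = -1 (r(K) = -28 + 27 = -1)
1/(17230 + r(J(v(3)))) = 1/(17230 - 1) = 1/17229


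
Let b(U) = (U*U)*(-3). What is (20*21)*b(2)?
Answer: -5040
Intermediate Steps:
b(U) = -3*U**2 (b(U) = U**2*(-3) = -3*U**2)
(20*21)*b(2) = (20*21)*(-3*2**2) = 420*(-3*4) = 420*(-12) = -5040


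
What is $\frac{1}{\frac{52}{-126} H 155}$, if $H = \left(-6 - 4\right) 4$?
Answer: $\frac{63}{161200} \approx 0.00039082$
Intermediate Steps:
$H = -40$ ($H = \left(-10\right) 4 = -40$)
$\frac{1}{\frac{52}{-126} H 155} = \frac{1}{\frac{52}{-126} \left(-40\right) 155} = \frac{1}{52 \left(- \frac{1}{126}\right) \left(-40\right) 155} = \frac{1}{\left(- \frac{26}{63}\right) \left(-40\right) 155} = \frac{1}{\frac{1040}{63} \cdot 155} = \frac{1}{\frac{161200}{63}} = \frac{63}{161200}$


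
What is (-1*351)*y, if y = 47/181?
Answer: -16497/181 ≈ -91.144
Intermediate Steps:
y = 47/181 (y = 47*(1/181) = 47/181 ≈ 0.25967)
(-1*351)*y = -1*351*(47/181) = -351*47/181 = -16497/181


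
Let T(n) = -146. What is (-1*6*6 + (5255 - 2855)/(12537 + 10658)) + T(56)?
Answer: -843818/4639 ≈ -181.90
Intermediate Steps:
(-1*6*6 + (5255 - 2855)/(12537 + 10658)) + T(56) = (-1*6*6 + (5255 - 2855)/(12537 + 10658)) - 146 = (-6*6 + 2400/23195) - 146 = (-36 + 2400*(1/23195)) - 146 = (-36 + 480/4639) - 146 = -166524/4639 - 146 = -843818/4639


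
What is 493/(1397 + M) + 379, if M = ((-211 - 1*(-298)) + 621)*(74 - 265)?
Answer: 50721456/133831 ≈ 379.00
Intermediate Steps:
M = -135228 (M = ((-211 + 298) + 621)*(-191) = (87 + 621)*(-191) = 708*(-191) = -135228)
493/(1397 + M) + 379 = 493/(1397 - 135228) + 379 = 493/(-133831) + 379 = -1/133831*493 + 379 = -493/133831 + 379 = 50721456/133831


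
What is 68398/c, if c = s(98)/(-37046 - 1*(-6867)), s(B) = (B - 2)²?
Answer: -1032091621/4608 ≈ -2.2398e+5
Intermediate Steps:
s(B) = (-2 + B)²
c = -9216/30179 (c = (-2 + 98)²/(-37046 - 1*(-6867)) = 96²/(-37046 + 6867) = 9216/(-30179) = 9216*(-1/30179) = -9216/30179 ≈ -0.30538)
68398/c = 68398/(-9216/30179) = 68398*(-30179/9216) = -1032091621/4608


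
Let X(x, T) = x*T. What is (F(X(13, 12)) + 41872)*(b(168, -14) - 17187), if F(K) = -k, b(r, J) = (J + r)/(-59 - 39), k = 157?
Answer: -5019148800/7 ≈ -7.1702e+8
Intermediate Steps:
b(r, J) = -J/98 - r/98 (b(r, J) = (J + r)/(-98) = (J + r)*(-1/98) = -J/98 - r/98)
X(x, T) = T*x
F(K) = -157 (F(K) = -1*157 = -157)
(F(X(13, 12)) + 41872)*(b(168, -14) - 17187) = (-157 + 41872)*((-1/98*(-14) - 1/98*168) - 17187) = 41715*((1/7 - 12/7) - 17187) = 41715*(-11/7 - 17187) = 41715*(-120320/7) = -5019148800/7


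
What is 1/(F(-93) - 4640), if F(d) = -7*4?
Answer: -1/4668 ≈ -0.00021422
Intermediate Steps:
F(d) = -28
1/(F(-93) - 4640) = 1/(-28 - 4640) = 1/(-4668) = -1/4668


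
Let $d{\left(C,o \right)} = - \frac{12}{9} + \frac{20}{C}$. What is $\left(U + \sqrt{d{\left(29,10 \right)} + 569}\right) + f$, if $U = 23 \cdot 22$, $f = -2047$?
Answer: $-1541 + \frac{\sqrt{4301889}}{87} \approx -1517.2$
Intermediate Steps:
$d{\left(C,o \right)} = - \frac{4}{3} + \frac{20}{C}$ ($d{\left(C,o \right)} = \left(-12\right) \frac{1}{9} + \frac{20}{C} = - \frac{4}{3} + \frac{20}{C}$)
$U = 506$
$\left(U + \sqrt{d{\left(29,10 \right)} + 569}\right) + f = \left(506 + \sqrt{\left(- \frac{4}{3} + \frac{20}{29}\right) + 569}\right) - 2047 = \left(506 + \sqrt{- \frac{56}{87} + 569}\right) - 2047 = \left(506 + \sqrt{\frac{49447}{87}}\right) - 2047 = \left(506 + \frac{\sqrt{4301889}}{87}\right) - 2047 = -1541 + \frac{\sqrt{4301889}}{87}$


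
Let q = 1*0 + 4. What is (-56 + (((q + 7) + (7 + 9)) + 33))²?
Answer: 16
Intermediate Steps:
q = 4 (q = 0 + 4 = 4)
(-56 + (((q + 7) + (7 + 9)) + 33))² = (-56 + (((4 + 7) + (7 + 9)) + 33))² = (-56 + ((11 + 16) + 33))² = (-56 + (27 + 33))² = (-56 + 60)² = 4² = 16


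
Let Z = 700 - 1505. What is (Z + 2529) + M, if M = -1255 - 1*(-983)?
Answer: 1452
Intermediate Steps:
M = -272 (M = -1255 + 983 = -272)
Z = -805
(Z + 2529) + M = (-805 + 2529) - 272 = 1724 - 272 = 1452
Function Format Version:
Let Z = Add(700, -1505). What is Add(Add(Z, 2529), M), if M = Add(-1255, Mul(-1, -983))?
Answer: 1452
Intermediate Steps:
M = -272 (M = Add(-1255, 983) = -272)
Z = -805
Add(Add(Z, 2529), M) = Add(Add(-805, 2529), -272) = Add(1724, -272) = 1452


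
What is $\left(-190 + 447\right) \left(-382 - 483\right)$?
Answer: $-222305$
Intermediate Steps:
$\left(-190 + 447\right) \left(-382 - 483\right) = 257 \left(-865\right) = -222305$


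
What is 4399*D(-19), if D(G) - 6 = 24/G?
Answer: 395910/19 ≈ 20837.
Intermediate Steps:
D(G) = 6 + 24/G
4399*D(-19) = 4399*(6 + 24/(-19)) = 4399*(6 + 24*(-1/19)) = 4399*(6 - 24/19) = 4399*(90/19) = 395910/19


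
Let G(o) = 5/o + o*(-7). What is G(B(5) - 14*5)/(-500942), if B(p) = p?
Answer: -2957/3256123 ≈ -0.00090814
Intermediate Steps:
G(o) = -7*o + 5/o (G(o) = 5/o - 7*o = -7*o + 5/o)
G(B(5) - 14*5)/(-500942) = (-7*(5 - 14*5) + 5/(5 - 14*5))/(-500942) = (-7*(5 - 70) + 5/(5 - 70))*(-1/500942) = (-7*(-65) + 5/(-65))*(-1/500942) = (455 + 5*(-1/65))*(-1/500942) = (455 - 1/13)*(-1/500942) = (5914/13)*(-1/500942) = -2957/3256123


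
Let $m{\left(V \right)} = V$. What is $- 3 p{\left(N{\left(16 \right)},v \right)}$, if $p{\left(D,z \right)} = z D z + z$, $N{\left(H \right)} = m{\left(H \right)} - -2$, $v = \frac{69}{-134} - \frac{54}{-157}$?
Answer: $- \frac{117913257}{110649361} \approx -1.0656$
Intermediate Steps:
$v = - \frac{3597}{21038}$ ($v = 69 \left(- \frac{1}{134}\right) - - \frac{54}{157} = - \frac{69}{134} + \frac{54}{157} = - \frac{3597}{21038} \approx -0.17098$)
$N{\left(H \right)} = 2 + H$ ($N{\left(H \right)} = H - -2 = H + 2 = 2 + H$)
$p{\left(D,z \right)} = z + D z^{2}$ ($p{\left(D,z \right)} = D z z + z = D z^{2} + z = z + D z^{2}$)
$- 3 p{\left(N{\left(16 \right)},v \right)} = - 3 \left(- \frac{3597 \left(1 + \left(2 + 16\right) \left(- \frac{3597}{21038}\right)\right)}{21038}\right) = - 3 \left(- \frac{3597 \left(1 + 18 \left(- \frac{3597}{21038}\right)\right)}{21038}\right) = - 3 \left(- \frac{3597 \left(1 - \frac{32373}{10519}\right)}{21038}\right) = - 3 \left(\left(- \frac{3597}{21038}\right) \left(- \frac{21854}{10519}\right)\right) = \left(-3\right) \frac{39304419}{110649361} = - \frac{117913257}{110649361}$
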